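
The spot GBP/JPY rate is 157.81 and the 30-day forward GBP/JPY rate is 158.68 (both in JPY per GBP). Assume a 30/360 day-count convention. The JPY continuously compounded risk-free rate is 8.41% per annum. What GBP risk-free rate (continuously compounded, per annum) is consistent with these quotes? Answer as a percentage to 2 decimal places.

1.81%

F = S·e^((r_JPY − r_GBP)T) ⇒ r_GBP = r_JPY − ln(F/S)/T
ln(158.68/157.81) = 0.005498; /(30/360) = 0.065976
r_GBP = 0.0841 − 0.065976 = 0.018124
r_GBP = 1.81%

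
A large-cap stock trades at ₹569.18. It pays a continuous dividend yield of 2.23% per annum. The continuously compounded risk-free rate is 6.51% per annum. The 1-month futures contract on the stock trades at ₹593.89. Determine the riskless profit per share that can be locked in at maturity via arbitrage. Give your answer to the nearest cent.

₹22.68 per share

Fair futures: F* = S·e^(carry·T), with carry = (r − q) = 0.0651 − 0.0223 = 0.0428
F* = 569.18 · e^(0.0428 × 1/12) = 569.18 · e^0.003567 = 569.18 × 1.003573 = ₹571.2137
Market ₹593.89 > fair ₹571.2137: forward overpriced → cash-and-carry (buy spot, short the forward).
At maturity, profit = |F_mkt − F*| = |593.89 − 571.2137| = ₹22.68 per share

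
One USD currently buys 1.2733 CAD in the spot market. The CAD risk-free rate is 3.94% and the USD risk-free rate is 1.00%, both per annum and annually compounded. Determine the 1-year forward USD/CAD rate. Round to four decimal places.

1.3104

By covered interest parity, F = S · (1+r_CAD)^T / (1+r_USD)^T
= 1.2733 × 1.039400 / 1.010000 = 1.2733 × 1.029109
F = 1.3104 CAD per USD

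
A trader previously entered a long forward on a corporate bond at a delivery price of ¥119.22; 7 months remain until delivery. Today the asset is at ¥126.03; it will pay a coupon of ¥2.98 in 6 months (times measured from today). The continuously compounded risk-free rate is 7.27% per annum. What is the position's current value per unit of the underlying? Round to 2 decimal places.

PV(remaining coupons) I = 2.98·e^(−0.0727·6/12) = 2.8736
Current forward F = (S − I)·e^(rT) = (126.03 − 2.8736)·e^(0.0727·7/12) = 123.1564 × 1.043320 = 128.4915
Value (long) = (F − K)·e^(−rT) = (128.4915 − 119.22) × 0.958478 = 8.8865
Value = ¥8.89

¥8.89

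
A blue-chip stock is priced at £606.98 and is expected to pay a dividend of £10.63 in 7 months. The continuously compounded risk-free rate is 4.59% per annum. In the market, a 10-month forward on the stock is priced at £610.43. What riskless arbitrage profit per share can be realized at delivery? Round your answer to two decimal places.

£9.46 per share

PV(dividends) I = 10.63·e^(−0.0459·7/12) = 10.3492
Fair forward F* = (S − I)·e^(rT) = (606.98 − 10.3492)·e^0.038250 = 596.6308 × 1.038991 = 619.8940
Market £610.43 < fair 619.8940: forward underpriced → reverse cash-and-carry (short the stock, invest proceeds at r, pay the dividends, go long the forward).
Profit at T = |F_mkt − F*| = |610.43 − 619.8940| = £9.46 per share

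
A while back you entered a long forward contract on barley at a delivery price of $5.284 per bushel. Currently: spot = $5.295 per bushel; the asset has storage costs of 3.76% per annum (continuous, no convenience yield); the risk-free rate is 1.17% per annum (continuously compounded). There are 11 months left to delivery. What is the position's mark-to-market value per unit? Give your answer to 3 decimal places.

Current fair forward for the remaining 11 months: F = S·e^((r + u)·T), (r + u) = 0.0117 + 0.0376 = 0.0493
F = 5.295 · e^(0.0493 × 11/12) = 5.295 × 1.046228 = 5.5398
Value of long forward = (F − K)·e^(−rT) = (5.5398 − 5.284) · e^(−0.0117·11/12)
= 0.2558 × 0.989332 = 0.253

$0.253 per bushel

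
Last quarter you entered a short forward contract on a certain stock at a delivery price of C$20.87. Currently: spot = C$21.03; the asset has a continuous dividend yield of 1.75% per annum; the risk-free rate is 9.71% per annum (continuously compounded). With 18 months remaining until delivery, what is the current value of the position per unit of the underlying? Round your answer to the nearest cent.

Current fair forward for the remaining 18 months: F = S·e^((r − q)·T), (r − q) = 0.0971 − 0.0175 = 0.0796
F = 21.03 · e^(0.0796 × 18/12) = 21.03 × 1.126821 = 23.6970
Value of long forward = (F − K)·e^(−rT) = (23.6970 − 20.87) · e^(−0.0971·18/12)
= 2.8270 × 0.864460 = 2.44
Short position value = −(long value) = -C$2.44

-C$2.44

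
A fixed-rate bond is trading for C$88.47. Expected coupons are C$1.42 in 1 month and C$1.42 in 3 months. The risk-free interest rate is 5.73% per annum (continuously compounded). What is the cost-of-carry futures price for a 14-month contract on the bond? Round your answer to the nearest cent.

C$91.58

PV(coupons) I = 1.42·e^(−0.0573·1/12) + 1.42·e^(−0.0573·3/12)
I = 1.4132 + 1.3998 = 2.8130
F = (S − I)·e^(rT) = (88.47 − 2.8130) · e^(0.0573·14/12)
= 85.6570 · e^0.066850 = 85.6570 × 1.069135 = C$91.58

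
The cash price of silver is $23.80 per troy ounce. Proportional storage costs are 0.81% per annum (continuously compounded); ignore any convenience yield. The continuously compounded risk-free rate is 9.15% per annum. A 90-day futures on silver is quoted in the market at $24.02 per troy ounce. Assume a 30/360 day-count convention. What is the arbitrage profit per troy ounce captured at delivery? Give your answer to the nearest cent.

Fair futures: F* = S·e^(carry·T), with carry = (r + u) = 0.0915 + 0.0081 = 0.0996
F* = 23.80 · e^(0.0996 × 90/360) = 23.80 · e^0.024900 = 23.80 × 1.025213 = $24.4001
Market $24.02 < fair $24.4001: forward underpriced → reverse cash-and-carry (short spot, go long the forward).
At maturity, profit = |F_mkt − F*| = |24.02 − 24.4001| = $0.38 per troy ounce

$0.38 per troy ounce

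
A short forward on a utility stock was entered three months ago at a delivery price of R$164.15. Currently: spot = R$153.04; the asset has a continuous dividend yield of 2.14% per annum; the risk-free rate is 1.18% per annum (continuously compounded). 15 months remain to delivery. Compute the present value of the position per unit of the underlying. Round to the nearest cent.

Current fair forward for the remaining 15 months: F = S·e^((r − q)·T), (r − q) = 0.0118 − 0.0214 = -0.0096
F = 153.04 · e^(-0.0096 × 15/12) = 153.04 × 0.988072 = 151.2145
Value of long forward = (F − K)·e^(−rT) = (151.2145 − 164.15) · e^(−0.0118·15/12)
= -12.9355 × 0.985358 = -12.75
Short position value = −(long value) = R$12.75

R$12.75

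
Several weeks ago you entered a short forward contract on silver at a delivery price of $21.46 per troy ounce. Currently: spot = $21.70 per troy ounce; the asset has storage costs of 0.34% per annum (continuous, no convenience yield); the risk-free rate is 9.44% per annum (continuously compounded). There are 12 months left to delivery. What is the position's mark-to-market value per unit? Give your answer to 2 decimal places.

Current fair forward for the remaining 12 months: F = S·e^((r + u)·T), (r + u) = 0.0944 + 0.0034 = 0.0978
F = 21.70 · e^(0.0978 × 12/12) = 21.70 × 1.102742 = 23.9295
Value of long forward = (F − K)·e^(−rT) = (23.9295 − 21.46) · e^(−0.0944·12/12)
= 2.4695 × 0.909919 = 2.25
Short position value = −(long value) = -$2.25

-$2.25 per troy ounce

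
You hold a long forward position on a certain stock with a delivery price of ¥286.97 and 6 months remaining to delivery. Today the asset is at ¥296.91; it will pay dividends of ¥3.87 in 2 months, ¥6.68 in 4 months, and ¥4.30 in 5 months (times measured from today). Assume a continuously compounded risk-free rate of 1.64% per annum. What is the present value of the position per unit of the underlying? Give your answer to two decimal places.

-¥2.49

PV(remaining dividends) I = 3.87·e^(−0.0164·2/12) + 6.68·e^(−0.0164·4/12) + 4.30·e^(−0.0164·5/12) = 14.7737
Current forward F = (S − I)·e^(rT) = (296.91 − 14.7737)·e^(0.0164·6/12) = 282.1363 × 1.008234 = 284.4594
Value (long) = (F − K)·e^(−rT) = (284.4594 − 286.97) × 0.991834 = -2.4901
Value = -¥2.49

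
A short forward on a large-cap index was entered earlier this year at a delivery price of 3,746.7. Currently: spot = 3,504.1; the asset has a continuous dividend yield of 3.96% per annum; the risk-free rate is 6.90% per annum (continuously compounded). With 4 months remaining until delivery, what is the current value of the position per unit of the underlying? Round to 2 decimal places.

Current fair forward for the remaining 4 months: F = S·e^((r − q)·T), (r − q) = 0.0690 − 0.0396 = 0.0294
F = 3504.1 · e^(0.0294 × 4/12) = 3504.1 × 1.00984818 = 3538.6090
Value of long forward = (F − K)·e^(−rT) = (3538.6090 − 3746.7) · e^(−0.0690·4/12)
= -208.0910 × 0.97726248 = -203.36
Short position value = −(long value) = 203.36

203.36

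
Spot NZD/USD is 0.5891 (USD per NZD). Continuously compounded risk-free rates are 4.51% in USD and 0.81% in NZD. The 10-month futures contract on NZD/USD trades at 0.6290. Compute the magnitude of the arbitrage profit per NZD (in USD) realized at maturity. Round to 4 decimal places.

0.0215 per NZD (in USD)

Fair futures: F* = S·e^(carry·T), with carry = (r_USD − r_NZD) = 0.0451 − 0.0081 = 0.0370
F* = 0.5891 · e^(0.0370 × 10/12) = 0.5891 · e^0.030833 = 0.5891 × 1.031313 = 0.6075
Market 0.6290 > fair 0.6075: forward overpriced → cash-and-carry (buy spot, short the forward).
At maturity, profit = |F_mkt − F*| = |0.6290 − 0.6075| = 0.0215 per NZD (in USD)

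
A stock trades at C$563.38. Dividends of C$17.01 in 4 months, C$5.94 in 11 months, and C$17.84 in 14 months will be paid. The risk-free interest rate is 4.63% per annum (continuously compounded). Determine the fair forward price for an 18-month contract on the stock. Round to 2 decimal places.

PV(dividends) I = 17.01·e^(−0.0463·4/12) + 5.94·e^(−0.0463·11/12) + 17.84·e^(−0.0463·14/12)
I = 16.7495 + 5.6932 + 16.9019 = 39.3446
F = (S − I)·e^(rT) = (563.38 − 39.3446) · e^(0.0463·18/12)
= 524.0354 · e^0.069450 = 524.0354 × 1.071918 = C$561.72

C$561.72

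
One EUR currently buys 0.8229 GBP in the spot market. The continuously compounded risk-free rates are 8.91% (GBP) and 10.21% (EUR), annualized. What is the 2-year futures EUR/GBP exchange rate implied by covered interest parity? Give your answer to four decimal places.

0.8018

F = S·e^((r_GBP − r_EUR)T) = 0.8229 · e^((0.0891 − 0.1021) × 2)
= 0.8229 · e^-0.026000 = 0.8229 × 0.974335
F = 0.8018 GBP per EUR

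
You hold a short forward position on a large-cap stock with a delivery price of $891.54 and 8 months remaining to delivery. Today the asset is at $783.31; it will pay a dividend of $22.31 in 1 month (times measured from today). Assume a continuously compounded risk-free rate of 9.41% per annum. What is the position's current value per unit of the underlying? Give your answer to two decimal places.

$76.15

PV(remaining dividends) I = 22.31·e^(−0.0941·1/12) = 22.1357
Current forward F = (S − I)·e^(rT) = (783.31 − 22.1357)·e^(0.0941·8/12) = 761.1743 × 1.064743 = 810.4550
Value (long) = (F − K)·e^(−rT) = (810.4550 − 891.54) × 0.939194 = -76.1545
Short position value = −(long value) = $76.15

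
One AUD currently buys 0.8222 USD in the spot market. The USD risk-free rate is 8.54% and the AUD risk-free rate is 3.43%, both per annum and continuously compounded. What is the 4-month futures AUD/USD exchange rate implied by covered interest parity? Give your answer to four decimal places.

0.8363

F = S·e^((r_USD − r_AUD)T) = 0.8222 · e^((0.0854 − 0.0343) × 4/12)
= 0.8222 · e^0.017033 = 0.8222 × 1.017179
F = 0.8363 USD per AUD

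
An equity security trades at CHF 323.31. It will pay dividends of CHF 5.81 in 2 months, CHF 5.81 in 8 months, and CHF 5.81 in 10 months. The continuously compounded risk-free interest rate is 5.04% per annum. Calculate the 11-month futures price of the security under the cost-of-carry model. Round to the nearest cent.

PV(dividends) I = 5.81·e^(−0.0504·2/12) + 5.81·e^(−0.0504·8/12) + 5.81·e^(−0.0504·10/12)
I = 5.7614 + 5.6180 + 5.5710 = 16.9504
F = (S − I)·e^(rT) = (323.31 − 16.9504) · e^(0.0504·11/12)
= 306.3596 · e^0.046200 = 306.3596 × 1.047284 = CHF 320.85

CHF 320.85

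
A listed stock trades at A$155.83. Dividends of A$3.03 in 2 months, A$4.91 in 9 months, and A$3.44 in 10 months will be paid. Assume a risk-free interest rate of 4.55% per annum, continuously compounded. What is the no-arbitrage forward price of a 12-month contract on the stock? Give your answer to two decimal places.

A$151.50

PV(dividends) I = 3.03·e^(−0.0455·2/12) + 4.91·e^(−0.0455·9/12) + 3.44·e^(−0.0455·10/12)
I = 3.0071 + 4.7453 + 3.3120 = 11.0644
F = (S − I)·e^(rT) = (155.83 − 11.0644) · e^(0.0455·12/12)
= 144.7656 · e^0.045500 = 144.7656 × 1.046551 = A$151.50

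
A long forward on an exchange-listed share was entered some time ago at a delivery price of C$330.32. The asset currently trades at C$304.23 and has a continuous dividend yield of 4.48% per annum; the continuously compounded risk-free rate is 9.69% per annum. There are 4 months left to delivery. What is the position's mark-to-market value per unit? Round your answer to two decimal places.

-C$20.10

Current fair forward for the remaining 4 months: F = S·e^((r − q)·T), (r − q) = 0.0969 − 0.0448 = 0.0521
F = 304.23 · e^(0.0521 × 4/12) = 304.23 × 1.017518 = 309.5595
Value of long forward = (F − K)·e^(−rT) = (309.5595 − 330.32) · e^(−0.0969·4/12)
= -20.7605 × 0.968216 = -20.10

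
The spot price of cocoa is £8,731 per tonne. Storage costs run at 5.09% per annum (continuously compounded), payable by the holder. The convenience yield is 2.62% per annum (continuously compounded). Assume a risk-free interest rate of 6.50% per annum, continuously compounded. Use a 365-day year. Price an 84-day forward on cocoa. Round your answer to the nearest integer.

£8,913 per tonne

Net carry = r + u − y = 0.0650 + 0.0509 − 0.0262 = 0.0897
F = S·e^((r+u−y)T) = 8731 · e^(0.0897 × 84/365) = 8731 · e^0.020643
= 8731 × 1.020858 = £8,913 per tonne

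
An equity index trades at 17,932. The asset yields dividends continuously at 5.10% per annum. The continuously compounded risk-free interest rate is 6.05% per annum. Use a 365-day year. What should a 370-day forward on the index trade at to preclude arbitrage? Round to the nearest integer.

18,106

F = S·e^((r − q)T) = 17932 · e^((0.0605 − 0.0510) × 370/365)
= 17932 · e^0.009630 = 17932 × 1.009677
F = 18,106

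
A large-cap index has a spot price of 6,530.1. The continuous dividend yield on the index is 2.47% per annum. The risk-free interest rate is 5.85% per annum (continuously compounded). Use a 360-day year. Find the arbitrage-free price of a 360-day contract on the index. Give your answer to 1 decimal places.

6,754.6

F = S·e^((r − q)T) = 6530.1 · e^((0.0585 − 0.0247) × 360/360)
= 6530.1 · e^0.033800 = 6530.1 × 1.034378
F = 6,754.6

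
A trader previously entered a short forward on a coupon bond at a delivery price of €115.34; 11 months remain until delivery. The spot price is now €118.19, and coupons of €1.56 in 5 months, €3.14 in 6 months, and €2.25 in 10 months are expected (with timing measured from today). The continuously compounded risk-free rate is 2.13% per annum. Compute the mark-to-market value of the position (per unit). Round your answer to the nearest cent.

PV(remaining coupons) I = 1.56·e^(−0.0213·5/12) + 3.14·e^(−0.0213·6/12) + 2.25·e^(−0.0213·10/12) = 6.8634
Current forward F = (S − I)·e^(rT) = (118.19 − 6.8634)·e^(0.0213·11/12) = 111.3266 × 1.019717 = 113.5216
Value (long) = (F − K)·e^(−rT) = (113.5216 − 115.34) × 0.980664 = -1.7832
Short position value = −(long value) = €1.78

€1.78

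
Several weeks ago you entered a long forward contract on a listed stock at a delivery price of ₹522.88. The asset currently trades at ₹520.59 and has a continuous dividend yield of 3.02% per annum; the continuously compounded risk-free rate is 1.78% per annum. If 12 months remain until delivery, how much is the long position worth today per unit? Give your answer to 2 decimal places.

Current fair forward for the remaining 12 months: F = S·e^((r − q)·T), (r − q) = 0.0178 − 0.0302 = -0.0124
F = 520.59 · e^(-0.0124 × 12/12) = 520.59 × 0.987677 = 514.1748
Value of long forward = (F − K)·e^(−rT) = (514.1748 − 522.88) · e^(−0.0178·12/12)
= -8.7052 × 0.982357 = -8.55

-₹8.55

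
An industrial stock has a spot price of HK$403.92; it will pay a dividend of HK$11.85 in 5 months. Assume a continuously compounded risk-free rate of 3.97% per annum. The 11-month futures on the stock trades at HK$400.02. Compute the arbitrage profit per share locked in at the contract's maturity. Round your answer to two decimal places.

HK$6.78 per share

PV(dividends) I = 11.85·e^(−0.0397·5/12) = 11.6556
Fair futures F* = (S − I)·e^(rT) = (403.92 − 11.6556)·e^0.036392 = 392.2644 × 1.037062 = 406.8025
Market HK$400.02 < fair 406.8025: forward underpriced → reverse cash-and-carry (short the stock, invest proceeds at r, pay the dividends, go long the forward).
Profit at T = |F_mkt − F*| = |400.02 − 406.8025| = HK$6.78 per share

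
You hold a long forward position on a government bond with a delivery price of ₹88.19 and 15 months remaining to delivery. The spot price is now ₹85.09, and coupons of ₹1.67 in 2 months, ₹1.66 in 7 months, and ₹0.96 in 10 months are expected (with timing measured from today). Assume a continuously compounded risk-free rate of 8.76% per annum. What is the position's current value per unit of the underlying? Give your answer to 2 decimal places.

₹1.93

PV(remaining coupons) I = 1.67·e^(−0.0876·2/12) + 1.66·e^(−0.0876·7/12) + 0.96·e^(−0.0876·10/12) = 4.1155
Current forward F = (S − I)·e^(rT) = (85.09 − 4.1155)·e^(0.0876·15/12) = 80.9745 × 1.115720 = 90.3449
Value (long) = (F − K)·e^(−rT) = (90.3449 − 88.19) × 0.896282 = 1.9314
Value = ₹1.93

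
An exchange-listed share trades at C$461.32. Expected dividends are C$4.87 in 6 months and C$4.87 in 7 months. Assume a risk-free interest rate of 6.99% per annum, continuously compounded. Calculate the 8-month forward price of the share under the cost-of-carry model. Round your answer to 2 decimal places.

C$473.50

PV(dividends) I = 4.87·e^(−0.0699·6/12) + 4.87·e^(−0.0699·7/12)
I = 4.7027 + 4.6754 = 9.3781
F = (S − I)·e^(rT) = (461.32 − 9.3781) · e^(0.0699·8/12)
= 451.9419 · e^0.046600 = 451.9419 × 1.047703 = C$473.50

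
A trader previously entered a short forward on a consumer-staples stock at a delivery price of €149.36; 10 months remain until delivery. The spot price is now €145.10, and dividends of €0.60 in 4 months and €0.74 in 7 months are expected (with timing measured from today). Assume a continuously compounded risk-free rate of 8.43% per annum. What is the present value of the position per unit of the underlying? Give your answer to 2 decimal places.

-€4.58

PV(remaining dividends) I = 0.60·e^(−0.0843·4/12) + 0.74·e^(−0.0843·7/12) = 1.2879
Current forward F = (S − I)·e^(rT) = (145.10 − 1.2879)·e^(0.0843·10/12) = 143.8121 × 1.072776 = 154.2782
Value (long) = (F − K)·e^(−rT) = (154.2782 − 149.36) × 0.932161 = 4.5846
Short position value = −(long value) = -€4.58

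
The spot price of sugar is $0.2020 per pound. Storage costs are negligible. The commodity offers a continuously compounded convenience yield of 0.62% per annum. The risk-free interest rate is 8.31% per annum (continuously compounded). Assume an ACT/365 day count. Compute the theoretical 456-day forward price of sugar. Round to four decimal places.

$0.2224 per pound

Net carry = r + u − y = 0.0831 + 0.0000 − 0.0062 = 0.0769
F = S·e^((r+u−y)T) = 0.2020 · e^(0.0769 × 456/365) = 0.2020 · e^0.096072
= 0.2020 × 1.100838 = $0.2224 per pound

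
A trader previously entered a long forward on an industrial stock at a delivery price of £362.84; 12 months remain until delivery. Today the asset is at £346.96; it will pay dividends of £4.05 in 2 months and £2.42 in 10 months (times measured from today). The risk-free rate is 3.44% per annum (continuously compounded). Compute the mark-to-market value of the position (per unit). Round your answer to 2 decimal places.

PV(remaining dividends) I = 4.05·e^(−0.0344·2/12) + 2.42·e^(−0.0344·10/12) = 6.3785
Current forward F = (S − I)·e^(rT) = (346.96 − 6.3785)·e^(0.0344·12/12) = 340.5815 × 1.034999 = 352.5015
Value (long) = (F − K)·e^(−rT) = (352.5015 − 362.84) × 0.966185 = -9.9889
Value = -£9.99

-£9.99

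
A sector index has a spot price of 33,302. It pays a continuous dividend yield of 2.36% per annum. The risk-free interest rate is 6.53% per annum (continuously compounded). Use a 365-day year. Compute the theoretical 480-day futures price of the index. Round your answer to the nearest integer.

F = S·e^((r − q)T) = 33302 · e^((0.0653 − 0.0236) × 480/365)
= 33302 · e^0.054838 = 33302 × 1.056369
F = 35,179

35,179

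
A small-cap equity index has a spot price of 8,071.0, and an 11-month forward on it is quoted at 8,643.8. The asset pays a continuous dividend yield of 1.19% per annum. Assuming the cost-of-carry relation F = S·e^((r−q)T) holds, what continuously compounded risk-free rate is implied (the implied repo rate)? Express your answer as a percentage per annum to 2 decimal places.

8.67%

From F = S·e^((r−q)T): (r − q) = ln(F/S)/T
ln(8643.8/8071.0) = ln(1.070970) = 0.068565
(r − q) = 0.068565 / (11/12) = 0.074798
r = ln(F/S)/T + q = 0.074798 + 0.0119 = 0.086698
r = 8.67%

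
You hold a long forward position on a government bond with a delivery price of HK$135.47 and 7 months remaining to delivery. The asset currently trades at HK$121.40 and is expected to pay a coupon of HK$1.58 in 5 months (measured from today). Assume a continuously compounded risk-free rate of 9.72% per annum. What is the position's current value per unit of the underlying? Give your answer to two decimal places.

PV(remaining coupons) I = 1.58·e^(−0.0972·5/12) = 1.5173
Current forward F = (S − I)·e^(rT) = (121.40 − 1.5173)·e^(0.0972·7/12) = 119.8827 × 1.058338 = 126.8764
Value (long) = (F − K)·e^(−rT) = (126.8764 − 135.47) × 0.944877 = -8.1199
Value = -HK$8.12

-HK$8.12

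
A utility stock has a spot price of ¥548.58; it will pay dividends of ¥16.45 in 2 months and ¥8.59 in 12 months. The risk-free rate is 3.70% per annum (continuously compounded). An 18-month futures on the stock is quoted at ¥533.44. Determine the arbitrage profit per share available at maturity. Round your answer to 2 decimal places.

PV(dividends) I = 16.45·e^(−0.0370·2/12) + 8.59·e^(−0.0370·12/12) = 24.6268
Fair futures F* = (S − I)·e^(rT) = (548.58 − 24.6268)·e^0.055500 = 523.9532 × 1.057069 = 553.8547
Market ¥533.44 < fair 553.8547: forward underpriced → reverse cash-and-carry (short the stock, invest proceeds at r, pay the dividends, go long the forward).
Profit at T = |F_mkt − F*| = |533.44 − 553.8547| = ¥20.41 per share

¥20.41 per share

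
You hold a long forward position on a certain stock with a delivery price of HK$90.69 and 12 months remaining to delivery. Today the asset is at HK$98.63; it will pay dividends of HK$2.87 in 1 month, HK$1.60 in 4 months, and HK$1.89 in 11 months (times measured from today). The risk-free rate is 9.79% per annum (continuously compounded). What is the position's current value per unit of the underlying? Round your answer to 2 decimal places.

PV(remaining dividends) I = 2.87·e^(−0.0979·1/12) + 1.60·e^(−0.0979·4/12) + 1.89·e^(−0.0979·11/12) = 6.1231
Current forward F = (S − I)·e^(rT) = (98.63 − 6.1231)·e^(0.0979·12/12) = 92.5069 × 1.102852 = 102.0214
Value (long) = (F − K)·e^(−rT) = (102.0214 − 90.69) × 0.906740 = 10.2746
Value = HK$10.27

HK$10.27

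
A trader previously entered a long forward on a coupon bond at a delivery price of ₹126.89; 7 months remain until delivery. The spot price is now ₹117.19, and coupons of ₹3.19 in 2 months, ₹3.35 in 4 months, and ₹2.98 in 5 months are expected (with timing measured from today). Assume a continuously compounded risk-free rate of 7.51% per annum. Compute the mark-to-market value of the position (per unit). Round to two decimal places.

-₹13.57

PV(remaining coupons) I = 3.19·e^(−0.0751·2/12) + 3.35·e^(−0.0751·4/12) + 2.98·e^(−0.0751·5/12) = 9.3057
Current forward F = (S − I)·e^(rT) = (117.19 − 9.3057)·e^(0.0751·7/12) = 107.8843 × 1.044782 = 112.7156
Value (long) = (F − K)·e^(−rT) = (112.7156 − 126.89) × 0.957137 = -13.5668
Value = -₹13.57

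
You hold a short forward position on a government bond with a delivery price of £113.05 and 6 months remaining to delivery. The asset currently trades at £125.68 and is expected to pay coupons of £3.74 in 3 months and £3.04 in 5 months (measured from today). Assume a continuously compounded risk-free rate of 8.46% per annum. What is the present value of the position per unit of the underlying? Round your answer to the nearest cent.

-£10.72

PV(remaining coupons) I = 3.74·e^(−0.0846·3/12) + 3.04·e^(−0.0846·5/12) = 6.5964
Current forward F = (S − I)·e^(rT) = (125.68 − 6.5964)·e^(0.0846·6/12) = 119.0836 × 1.043207 = 124.2288
Value (long) = (F − K)·e^(−rT) = (124.2288 − 113.05) × 0.958582 = 10.7158
Short position value = −(long value) = -£10.72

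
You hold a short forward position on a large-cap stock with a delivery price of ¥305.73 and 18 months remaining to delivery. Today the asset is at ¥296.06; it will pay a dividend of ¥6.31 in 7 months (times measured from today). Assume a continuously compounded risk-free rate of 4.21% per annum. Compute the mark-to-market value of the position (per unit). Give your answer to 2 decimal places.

PV(remaining dividends) I = 6.31·e^(−0.0421·7/12) = 6.1569
Current forward F = (S − I)·e^(rT) = (296.06 − 6.1569)·e^(0.0421·18/12) = 289.9031 × 1.065187 = 308.8010
Value (long) = (F − K)·e^(−rT) = (308.8010 − 305.73) × 0.938803 = 2.8831
Short position value = −(long value) = -¥2.88

-¥2.88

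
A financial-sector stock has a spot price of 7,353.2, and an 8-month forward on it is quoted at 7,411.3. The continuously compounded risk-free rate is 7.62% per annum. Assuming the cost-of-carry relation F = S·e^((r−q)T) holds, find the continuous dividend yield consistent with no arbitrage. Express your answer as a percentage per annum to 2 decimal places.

From F = S·e^((r−q)T): (r − q) = ln(F/S)/T
ln(7411.3/7353.2) = ln(1.007901) = 0.007870
(r − q) = 0.007870 / (8/12) = 0.011805
q = r − ln(F/S)/T = 0.0762 − 0.011805 = 0.064395
q = 6.44%

6.44%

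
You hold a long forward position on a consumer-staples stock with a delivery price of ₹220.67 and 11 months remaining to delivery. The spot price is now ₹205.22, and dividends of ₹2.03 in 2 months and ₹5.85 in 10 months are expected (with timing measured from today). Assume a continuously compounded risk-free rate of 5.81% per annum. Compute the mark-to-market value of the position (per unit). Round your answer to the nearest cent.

PV(remaining dividends) I = 2.03·e^(−0.0581·2/12) + 5.85·e^(−0.0581·10/12) = 7.5839
Current forward F = (S − I)·e^(rT) = (205.22 − 7.5839)·e^(0.0581·11/12) = 197.6361 × 1.054702 = 208.4472
Value (long) = (F − K)·e^(−rT) = (208.4472 − 220.67) × 0.948135 = -11.5889
Value = -₹11.59

-₹11.59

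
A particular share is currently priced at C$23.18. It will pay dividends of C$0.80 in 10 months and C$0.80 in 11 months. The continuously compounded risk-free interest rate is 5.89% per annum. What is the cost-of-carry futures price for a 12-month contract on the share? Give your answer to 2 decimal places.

C$22.97

PV(dividends) I = 0.80·e^(−0.0589·10/12) + 0.80·e^(−0.0589·11/12)
I = 0.7617 + 0.7580 = 1.5197
F = (S − I)·e^(rT) = (23.18 − 1.5197) · e^(0.0589·12/12)
= 21.6603 · e^0.058900 = 21.6603 × 1.060669 = C$22.97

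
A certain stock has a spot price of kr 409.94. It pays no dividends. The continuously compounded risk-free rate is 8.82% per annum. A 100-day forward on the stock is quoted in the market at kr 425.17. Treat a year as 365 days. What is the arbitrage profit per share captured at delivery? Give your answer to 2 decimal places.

kr 5.20 per share

Fair forward: F* = S·e^(carry·T), with carry = r = 0.0882
F* = 409.94 · e^(0.0882 × 100/365) = 409.94 · e^0.024164 = 409.94 × 1.024458 = kr 419.9663
Market kr 425.17 > fair kr 419.9663: forward overpriced → cash-and-carry (buy spot, short the forward).
At maturity, profit = |F_mkt − F*| = |425.17 − 419.9663| = kr 5.20 per share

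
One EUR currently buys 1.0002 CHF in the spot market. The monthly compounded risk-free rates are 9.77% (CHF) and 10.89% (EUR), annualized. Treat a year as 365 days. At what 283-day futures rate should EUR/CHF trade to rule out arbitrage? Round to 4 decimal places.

By covered interest parity, F = S · (1+r_CHF/12)^(12T) / (1+r_EUR/12)^(12T)
= 1.0002 × 1.078363 / 1.087688 = 1.0002 × 0.991427
F = 0.9916 CHF per EUR

0.9916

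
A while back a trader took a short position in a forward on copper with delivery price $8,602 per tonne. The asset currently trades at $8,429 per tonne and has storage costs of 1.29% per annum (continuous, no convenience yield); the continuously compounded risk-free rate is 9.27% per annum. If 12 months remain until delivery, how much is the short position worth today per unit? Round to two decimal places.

-$698.00 per tonne

Current fair forward for the remaining 12 months: F = S·e^((r + u)·T), (r + u) = 0.0927 + 0.0129 = 0.1056
F = 8429 · e^(0.1056 × 12/12) = 8429 × 1.11137724 = 9367.7988
Value of long forward = (F − K)·e^(−rT) = (9367.7988 − 8602) · e^(−0.0927·12/12)
= 765.7988 × 0.91146690 = 698.00
Short position value = −(long value) = -$698.00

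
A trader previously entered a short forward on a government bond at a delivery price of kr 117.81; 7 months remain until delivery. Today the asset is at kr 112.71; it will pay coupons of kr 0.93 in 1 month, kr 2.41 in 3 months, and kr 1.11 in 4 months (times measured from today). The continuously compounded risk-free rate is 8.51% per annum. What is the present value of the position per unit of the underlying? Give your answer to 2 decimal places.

kr 3.76

PV(remaining coupons) I = 0.93·e^(−0.0851·1/12) + 2.41·e^(−0.0851·3/12) + 1.11·e^(−0.0851·4/12) = 4.3617
Current forward F = (S − I)·e^(rT) = (112.71 − 4.3617)·e^(0.0851·7/12) = 108.3483 × 1.050894 = 113.8626
Value (long) = (F − K)·e^(−rT) = (113.8626 − 117.81) × 0.951570 = -3.7562
Short position value = −(long value) = kr 3.76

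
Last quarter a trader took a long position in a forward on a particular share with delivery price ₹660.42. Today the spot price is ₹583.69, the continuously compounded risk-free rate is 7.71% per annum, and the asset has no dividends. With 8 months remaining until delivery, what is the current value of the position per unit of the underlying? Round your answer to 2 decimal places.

Current fair forward for the remaining 8 months: F = S·e^(r·T), r = 0.0771
F = 583.69 · e^(0.0771 × 8/12) = 583.69 × 1.052744 = 614.4761
Value of long forward = (F − K)·e^(−rT) = (614.4761 − 660.42) · e^(−0.0771·8/12)
= -45.9439 × 0.949899 = -43.64

-₹43.64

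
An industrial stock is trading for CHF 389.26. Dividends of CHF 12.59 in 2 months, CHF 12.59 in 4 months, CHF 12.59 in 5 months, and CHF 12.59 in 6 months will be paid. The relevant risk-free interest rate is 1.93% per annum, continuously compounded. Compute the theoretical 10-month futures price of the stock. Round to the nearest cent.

CHF 344.74

PV(dividends) I = 12.59·e^(−0.0193·2/12) + 12.59·e^(−0.0193·4/12) + 12.59·e^(−0.0193·5/12) + 12.59·e^(−0.0193·6/12)
I = 12.5496 + 12.5093 + 12.4892 + 12.4691 = 50.0172
F = (S − I)·e^(rT) = (389.26 − 50.0172) · e^(0.0193·10/12)
= 339.2428 · e^0.016083 = 339.2428 × 1.016213 = CHF 344.74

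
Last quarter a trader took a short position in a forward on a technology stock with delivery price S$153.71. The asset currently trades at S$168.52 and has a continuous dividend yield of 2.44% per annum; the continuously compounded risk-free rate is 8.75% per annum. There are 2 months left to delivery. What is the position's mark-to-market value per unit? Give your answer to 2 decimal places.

-S$16.35

Current fair forward for the remaining 2 months: F = S·e^((r − q)·T), (r − q) = 0.0875 − 0.0244 = 0.0631
F = 168.52 · e^(0.0631 × 2/12) = 168.52 × 1.010572 = 170.3016
Value of long forward = (F − K)·e^(−rT) = (170.3016 − 153.71) · e^(−0.0875·2/12)
= 16.5916 × 0.985522 = 16.35
Short position value = −(long value) = -S$16.35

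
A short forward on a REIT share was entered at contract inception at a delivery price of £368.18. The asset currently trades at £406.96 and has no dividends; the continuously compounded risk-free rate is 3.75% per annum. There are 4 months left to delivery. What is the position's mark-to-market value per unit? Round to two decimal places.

Current fair forward for the remaining 4 months: F = S·e^(r·T), r = 0.0375
F = 406.96 · e^(0.0375 × 4/12) = 406.96 × 1.012578 = 412.0787
Value of long forward = (F − K)·e^(−rT) = (412.0787 − 368.18) · e^(−0.0375·4/12)
= 43.8987 × 0.987578 = 43.35
Short position value = −(long value) = -£43.35

-£43.35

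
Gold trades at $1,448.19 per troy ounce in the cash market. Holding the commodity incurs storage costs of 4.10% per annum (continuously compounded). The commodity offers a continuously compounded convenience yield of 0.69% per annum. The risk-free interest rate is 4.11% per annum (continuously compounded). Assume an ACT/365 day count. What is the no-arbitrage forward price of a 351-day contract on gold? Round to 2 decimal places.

Net carry = r + u − y = 0.0411 + 0.0410 − 0.0069 = 0.0752
F = S·e^((r+u−y)T) = 1448.19 · e^(0.0752 × 351/365) = 1448.19 · e^0.07231562
= 1448.19 × 1.07499458 = $1,556.80 per troy ounce

$1,556.80 per troy ounce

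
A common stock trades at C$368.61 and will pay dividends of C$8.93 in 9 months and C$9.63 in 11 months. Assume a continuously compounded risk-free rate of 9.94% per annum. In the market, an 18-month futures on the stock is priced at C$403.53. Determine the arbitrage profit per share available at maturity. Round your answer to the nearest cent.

PV(dividends) I = 8.93·e^(−0.0994·9/12) + 9.63·e^(−0.0994·11/12) = 17.0798
Fair futures F* = (S − I)·e^(rT) = (368.61 − 17.0798)·e^0.149100 = 351.5302 × 1.160789 = 408.0524
Market C$403.53 < fair 408.0524: forward underpriced → reverse cash-and-carry (short the stock, invest proceeds at r, pay the dividends, go long the forward).
Profit at T = |F_mkt − F*| = |403.53 − 408.0524| = C$4.52 per share

C$4.52 per share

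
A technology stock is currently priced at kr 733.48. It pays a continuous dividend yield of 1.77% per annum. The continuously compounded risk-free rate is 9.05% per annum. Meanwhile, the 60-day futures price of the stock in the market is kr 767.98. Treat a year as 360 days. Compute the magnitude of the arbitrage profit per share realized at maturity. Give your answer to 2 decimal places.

Fair futures: F* = S·e^(carry·T), with carry = (r − q) = 0.0905 − 0.0177 = 0.0728
F* = 733.48 · e^(0.0728 × 60/360) = 733.48 · e^0.012133 = 733.48 × 1.012207 = kr 742.4336
Market kr 767.98 > fair kr 742.4336: forward overpriced → cash-and-carry (buy spot, short the forward).
At maturity, profit = |F_mkt − F*| = |767.98 − 742.4336| = kr 25.55 per share

kr 25.55 per share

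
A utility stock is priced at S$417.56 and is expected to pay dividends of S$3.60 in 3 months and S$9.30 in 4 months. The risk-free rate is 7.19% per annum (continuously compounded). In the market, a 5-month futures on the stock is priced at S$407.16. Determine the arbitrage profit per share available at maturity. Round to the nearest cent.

PV(dividends) I = 3.60·e^(−0.0719·3/12) + 9.30·e^(−0.0719·4/12) = 12.6156
Fair futures F* = (S − I)·e^(rT) = (417.56 − 12.6156)·e^0.029958 = 404.9444 × 1.030411 = 417.2592
Market S$407.16 < fair 417.2592: forward underpriced → reverse cash-and-carry (short the stock, invest proceeds at r, pay the dividends, go long the forward).
Profit at T = |F_mkt − F*| = |407.16 − 417.2592| = S$10.10 per share

S$10.10 per share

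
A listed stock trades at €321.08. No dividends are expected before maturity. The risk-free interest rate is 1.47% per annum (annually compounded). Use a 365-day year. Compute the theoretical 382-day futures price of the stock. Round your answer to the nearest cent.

€326.02

F = S · (1+r)^T
= 321.08 × 1.015390
F = €326.02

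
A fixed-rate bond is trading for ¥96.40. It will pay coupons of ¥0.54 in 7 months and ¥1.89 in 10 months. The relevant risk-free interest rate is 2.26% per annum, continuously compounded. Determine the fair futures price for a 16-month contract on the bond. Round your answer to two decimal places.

PV(coupons) I = 0.54·e^(−0.0226·7/12) + 1.89·e^(−0.0226·10/12)
I = 0.5329 + 1.8547 = 2.3876
F = (S − I)·e^(rT) = (96.40 − 2.3876) · e^(0.0226·16/12)
= 94.0124 · e^0.030133 = 94.0124 × 1.030592 = ¥96.89

¥96.89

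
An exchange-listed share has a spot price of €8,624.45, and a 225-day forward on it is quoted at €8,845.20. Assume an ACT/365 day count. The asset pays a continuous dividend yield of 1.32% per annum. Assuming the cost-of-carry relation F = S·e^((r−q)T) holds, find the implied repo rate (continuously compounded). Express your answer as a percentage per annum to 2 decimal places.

From F = S·e^((r−q)T): (r − q) = ln(F/S)/T
ln(8845.20/8624.45) = ln(1.025596) = 0.025274
(r − q) = 0.025274 / (225/365) = 0.041000
r = ln(F/S)/T + q = 0.041000 + 0.0132 = 0.054200
r = 5.42%

5.42%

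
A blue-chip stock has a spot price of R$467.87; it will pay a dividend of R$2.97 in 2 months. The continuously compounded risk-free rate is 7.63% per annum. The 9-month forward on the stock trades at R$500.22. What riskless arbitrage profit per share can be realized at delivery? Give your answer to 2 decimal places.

R$7.90 per share

PV(dividends) I = 2.97·e^(−0.0763·2/12) = 2.9325
Fair forward F* = (S − I)·e^(rT) = (467.87 − 2.9325)·e^0.057225 = 464.9375 × 1.058894 = 492.3195
Market R$500.22 > fair 492.3195: forward overpriced → cash-and-carry (borrow at r, buy the stock and collect the dividends, short the forward).
Profit at T = |F_mkt − F*| = |500.22 − 492.3195| = R$7.90 per share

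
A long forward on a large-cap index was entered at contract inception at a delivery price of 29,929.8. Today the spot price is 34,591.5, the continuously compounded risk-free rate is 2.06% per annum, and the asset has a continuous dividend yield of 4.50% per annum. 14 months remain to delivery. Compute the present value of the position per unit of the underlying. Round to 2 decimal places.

3603.23

Current fair forward for the remaining 14 months: F = S·e^((r − q)·T), (r − q) = 0.0206 − 0.0450 = -0.0244
F = 34591.5 · e^(-0.0244 × 14/12) = 34591.5 × 0.97193469 = 33620.6788
Value of long forward = (F − K)·e^(−rT) = (33620.6788 − 29929.8) · e^(−0.0206·14/12)
= 3690.8788 × 0.97625317 = 3603.23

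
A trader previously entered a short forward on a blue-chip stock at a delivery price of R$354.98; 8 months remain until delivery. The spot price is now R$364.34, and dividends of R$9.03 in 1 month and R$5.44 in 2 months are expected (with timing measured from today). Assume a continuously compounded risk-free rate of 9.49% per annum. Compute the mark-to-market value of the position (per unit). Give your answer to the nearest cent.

-R$16.81

PV(remaining dividends) I = 9.03·e^(−0.0949·1/12) + 5.44·e^(−0.0949·2/12) = 14.3135
Current forward F = (S − I)·e^(rT) = (364.34 − 14.3135)·e^(0.0949·8/12) = 350.0265 × 1.065311 = 372.8871
Value (long) = (F − K)·e^(−rT) = (372.8871 − 354.98) × 0.938693 = 16.8093
Short position value = −(long value) = -R$16.81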